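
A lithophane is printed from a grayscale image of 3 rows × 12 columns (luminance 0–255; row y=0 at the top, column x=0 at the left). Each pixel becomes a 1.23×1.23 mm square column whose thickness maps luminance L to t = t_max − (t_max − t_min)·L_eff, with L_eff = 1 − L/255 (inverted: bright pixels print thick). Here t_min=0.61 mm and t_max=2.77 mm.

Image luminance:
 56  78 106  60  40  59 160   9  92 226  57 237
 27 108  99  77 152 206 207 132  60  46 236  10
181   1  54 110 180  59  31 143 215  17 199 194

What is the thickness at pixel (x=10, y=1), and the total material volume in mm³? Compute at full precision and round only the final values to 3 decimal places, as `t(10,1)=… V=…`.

t(10,1)=2.609 V=83.510

span = t_max - t_min = 2.77 - 0.61 = 2.160
L(10,1) = 236, L_eff = 1 - 236/255 = 0.074510 (inverted)
t(10,1) = 2.77 - 2.160·0.074510 = 2.609
Σt over all 3·12 pixels = 117297/2125 ≈ 55.1985882
V = pitch²·Σt = 1.23²·117297/2125 = 83.510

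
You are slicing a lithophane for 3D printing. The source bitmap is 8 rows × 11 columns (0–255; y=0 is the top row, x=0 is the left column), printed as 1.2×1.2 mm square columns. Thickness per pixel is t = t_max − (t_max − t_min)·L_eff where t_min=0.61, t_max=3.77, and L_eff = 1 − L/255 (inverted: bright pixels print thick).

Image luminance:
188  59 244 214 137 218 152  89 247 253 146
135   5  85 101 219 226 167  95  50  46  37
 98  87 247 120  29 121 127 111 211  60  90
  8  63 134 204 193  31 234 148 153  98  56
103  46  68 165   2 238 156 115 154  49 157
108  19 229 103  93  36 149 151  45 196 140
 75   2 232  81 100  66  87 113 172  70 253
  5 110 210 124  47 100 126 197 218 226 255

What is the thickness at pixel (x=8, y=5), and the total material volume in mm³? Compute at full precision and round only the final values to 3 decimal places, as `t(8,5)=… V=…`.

span = t_max - t_min = 3.77 - 0.61 = 3.160
L(8,5) = 45, L_eff = 1 - 45/255 = 0.823529 (inverted)
t(8,5) = 3.77 - 3.160·0.823529 = 1.168
Σt over all 8·11 pixels = 407081/2125 ≈ 191.5675294
V = pitch²·Σt = 1.2²·407081/2125 = 275.857

t(8,5)=1.168 V=275.857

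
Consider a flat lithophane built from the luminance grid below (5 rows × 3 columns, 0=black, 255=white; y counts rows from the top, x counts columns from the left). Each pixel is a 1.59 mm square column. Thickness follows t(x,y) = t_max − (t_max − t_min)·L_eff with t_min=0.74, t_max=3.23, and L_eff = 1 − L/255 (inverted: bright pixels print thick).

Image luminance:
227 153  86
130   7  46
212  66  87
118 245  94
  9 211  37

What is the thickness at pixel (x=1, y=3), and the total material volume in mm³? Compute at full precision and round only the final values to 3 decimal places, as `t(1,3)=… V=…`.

t(1,3)=3.132 V=70.720

span = t_max - t_min = 3.23 - 0.74 = 2.490
L(1,3) = 245, L_eff = 1 - 245/255 = 0.039216 (inverted)
t(1,3) = 3.23 - 2.490·0.039216 = 3.132
Σt over all 5·3 pixels = 118887/4250 ≈ 27.9734118
V = pitch²·Σt = 1.59²·118887/4250 = 70.720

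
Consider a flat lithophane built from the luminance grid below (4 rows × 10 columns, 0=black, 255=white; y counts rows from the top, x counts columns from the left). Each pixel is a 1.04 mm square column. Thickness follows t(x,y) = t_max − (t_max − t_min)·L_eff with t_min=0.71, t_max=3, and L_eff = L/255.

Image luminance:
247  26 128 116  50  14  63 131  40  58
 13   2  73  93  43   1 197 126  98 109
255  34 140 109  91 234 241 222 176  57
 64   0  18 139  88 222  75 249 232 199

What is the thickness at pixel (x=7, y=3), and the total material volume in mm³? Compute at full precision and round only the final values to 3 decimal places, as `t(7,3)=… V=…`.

span = t_max - t_min = 3 - 0.71 = 2.290
L(7,3) = 249, L_eff = 249/255 = 0.976471
t(7,3) = 3 - 2.290·0.976471 = 0.764
Σt over all 4·10 pixels = 678561/8500 ≈ 79.8307059
V = pitch²·Σt = 1.04²·678561/8500 = 86.345

t(7,3)=0.764 V=86.345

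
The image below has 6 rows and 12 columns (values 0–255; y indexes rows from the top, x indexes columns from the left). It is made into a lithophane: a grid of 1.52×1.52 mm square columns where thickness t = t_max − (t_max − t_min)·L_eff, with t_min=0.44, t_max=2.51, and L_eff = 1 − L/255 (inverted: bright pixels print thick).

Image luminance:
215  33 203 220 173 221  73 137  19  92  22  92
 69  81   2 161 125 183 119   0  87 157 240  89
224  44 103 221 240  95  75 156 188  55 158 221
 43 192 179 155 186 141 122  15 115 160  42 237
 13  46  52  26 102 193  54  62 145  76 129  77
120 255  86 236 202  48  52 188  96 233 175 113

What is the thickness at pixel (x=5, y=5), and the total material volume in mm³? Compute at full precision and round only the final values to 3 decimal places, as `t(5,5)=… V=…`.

span = t_max - t_min = 2.51 - 0.44 = 2.070
L(5,5) = 48, L_eff = 1 - 48/255 = 0.811765 (inverted)
t(5,5) = 2.51 - 2.070·0.811765 = 0.830
Σt over all 6·12 pixels = 104.406
V = pitch²·Σt = 1.52²·104.406 = 241.220

t(5,5)=0.830 V=241.220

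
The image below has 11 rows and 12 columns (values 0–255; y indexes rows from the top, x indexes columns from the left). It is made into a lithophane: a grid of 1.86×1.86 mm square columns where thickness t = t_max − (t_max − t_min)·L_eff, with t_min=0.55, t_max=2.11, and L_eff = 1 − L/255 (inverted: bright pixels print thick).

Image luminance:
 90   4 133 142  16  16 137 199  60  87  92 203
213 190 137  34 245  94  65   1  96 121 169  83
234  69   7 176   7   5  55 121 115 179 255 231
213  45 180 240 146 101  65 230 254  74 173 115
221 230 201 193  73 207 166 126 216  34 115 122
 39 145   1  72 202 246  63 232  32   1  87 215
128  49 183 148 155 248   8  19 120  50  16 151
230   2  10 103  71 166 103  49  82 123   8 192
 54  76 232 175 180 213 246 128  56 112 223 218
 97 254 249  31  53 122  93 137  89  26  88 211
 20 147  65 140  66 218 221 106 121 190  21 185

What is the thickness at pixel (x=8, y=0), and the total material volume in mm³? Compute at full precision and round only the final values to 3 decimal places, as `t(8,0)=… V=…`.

t(8,0)=0.917 V=598.965

span = t_max - t_min = 2.11 - 0.55 = 1.560
L(8,0) = 60, L_eff = 1 - 60/255 = 0.764706 (inverted)
t(8,0) = 2.11 - 1.560·0.764706 = 0.917
Σt over all 11·12 pixels = 367904/2125 ≈ 173.1312941
V = pitch²·Σt = 1.86²·367904/2125 = 598.965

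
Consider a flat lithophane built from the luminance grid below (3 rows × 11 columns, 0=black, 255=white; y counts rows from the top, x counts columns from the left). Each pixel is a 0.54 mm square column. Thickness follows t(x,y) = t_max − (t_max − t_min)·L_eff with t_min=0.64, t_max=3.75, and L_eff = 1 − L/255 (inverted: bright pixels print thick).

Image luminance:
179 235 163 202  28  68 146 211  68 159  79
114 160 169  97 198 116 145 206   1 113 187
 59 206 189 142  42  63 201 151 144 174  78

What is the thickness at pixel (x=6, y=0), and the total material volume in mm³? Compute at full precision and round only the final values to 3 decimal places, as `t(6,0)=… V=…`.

t(6,0)=2.421 V=22.137

span = t_max - t_min = 3.75 - 0.64 = 3.110
L(6,0) = 146, L_eff = 1 - 146/255 = 0.427451 (inverted)
t(6,0) = 3.75 - 3.110·0.427451 = 2.421
Σt over all 3·11 pixels = 1935883/25500 ≈ 75.9169804
V = pitch²·Σt = 0.54²·1935883/25500 = 22.137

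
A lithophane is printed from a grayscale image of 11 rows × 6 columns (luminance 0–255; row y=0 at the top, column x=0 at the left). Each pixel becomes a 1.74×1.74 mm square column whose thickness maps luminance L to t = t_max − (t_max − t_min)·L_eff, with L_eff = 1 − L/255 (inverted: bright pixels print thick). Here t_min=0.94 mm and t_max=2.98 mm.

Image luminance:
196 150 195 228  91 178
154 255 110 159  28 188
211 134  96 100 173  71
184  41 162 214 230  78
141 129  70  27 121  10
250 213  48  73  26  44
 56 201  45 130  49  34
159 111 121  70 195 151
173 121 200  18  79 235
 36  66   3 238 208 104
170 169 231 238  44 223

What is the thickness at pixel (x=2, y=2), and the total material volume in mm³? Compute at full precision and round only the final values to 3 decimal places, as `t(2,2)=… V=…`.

span = t_max - t_min = 2.98 - 0.94 = 2.040
L(2,2) = 96, L_eff = 1 - 96/255 = 0.623529 (inverted)
t(2,2) = 2.98 - 2.040·0.623529 = 1.708
Σt over all 11·6 pixels = 131.288
V = pitch²·Σt = 1.74²·131.288 = 397.488

t(2,2)=1.708 V=397.488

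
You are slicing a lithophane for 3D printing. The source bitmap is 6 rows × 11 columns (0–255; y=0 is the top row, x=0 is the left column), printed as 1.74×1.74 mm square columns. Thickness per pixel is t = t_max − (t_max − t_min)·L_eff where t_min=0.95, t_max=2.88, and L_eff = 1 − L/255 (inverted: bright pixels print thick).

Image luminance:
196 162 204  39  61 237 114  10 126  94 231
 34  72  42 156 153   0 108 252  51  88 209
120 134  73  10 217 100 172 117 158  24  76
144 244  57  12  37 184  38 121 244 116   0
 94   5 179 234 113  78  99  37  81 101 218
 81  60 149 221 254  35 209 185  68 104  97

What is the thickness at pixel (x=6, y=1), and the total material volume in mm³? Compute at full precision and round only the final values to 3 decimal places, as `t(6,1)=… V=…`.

t(6,1)=1.767 V=367.168

span = t_max - t_min = 2.88 - 0.95 = 1.930
L(6,1) = 108, L_eff = 1 - 108/255 = 0.576471 (inverted)
t(6,1) = 2.88 - 1.930·0.576471 = 1.767
Σt over all 6·11 pixels = 3092477/25500 ≈ 121.2736078
V = pitch²·Σt = 1.74²·3092477/25500 = 367.168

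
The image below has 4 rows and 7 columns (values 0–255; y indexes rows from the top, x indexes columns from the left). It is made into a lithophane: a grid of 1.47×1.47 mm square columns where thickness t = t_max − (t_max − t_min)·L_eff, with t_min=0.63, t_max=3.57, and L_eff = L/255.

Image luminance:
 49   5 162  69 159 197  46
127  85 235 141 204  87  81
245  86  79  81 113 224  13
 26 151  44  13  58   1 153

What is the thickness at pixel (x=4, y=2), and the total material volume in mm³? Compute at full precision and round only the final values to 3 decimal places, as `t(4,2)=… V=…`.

span = t_max - t_min = 3.57 - 0.63 = 2.940
L(4,2) = 113, L_eff = 113/255 = 0.443137
t(4,2) = 3.57 - 2.940·0.443137 = 2.267
Σt over all 4·7 pixels = 140532/2125 ≈ 66.1327059
V = pitch²·Σt = 1.47²·140532/2125 = 142.906

t(4,2)=2.267 V=142.906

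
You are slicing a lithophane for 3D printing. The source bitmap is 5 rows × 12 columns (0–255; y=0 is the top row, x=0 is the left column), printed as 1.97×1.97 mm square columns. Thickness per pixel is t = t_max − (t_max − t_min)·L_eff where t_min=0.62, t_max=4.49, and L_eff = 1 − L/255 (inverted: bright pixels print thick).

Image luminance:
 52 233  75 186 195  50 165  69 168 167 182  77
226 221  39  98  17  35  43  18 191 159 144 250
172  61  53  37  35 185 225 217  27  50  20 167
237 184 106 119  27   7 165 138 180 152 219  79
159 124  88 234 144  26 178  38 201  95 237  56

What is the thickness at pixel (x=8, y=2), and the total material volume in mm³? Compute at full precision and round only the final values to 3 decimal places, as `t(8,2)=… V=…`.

span = t_max - t_min = 4.49 - 0.62 = 3.870
L(8,2) = 27, L_eff = 1 - 27/255 = 0.894118 (inverted)
t(8,2) = 4.49 - 3.870·0.894118 = 1.030
Σt over all 5·12 pixels = 641979/4250 ≈ 151.0538824
V = pitch²·Σt = 1.97²·641979/4250 = 586.225

t(8,2)=1.030 V=586.225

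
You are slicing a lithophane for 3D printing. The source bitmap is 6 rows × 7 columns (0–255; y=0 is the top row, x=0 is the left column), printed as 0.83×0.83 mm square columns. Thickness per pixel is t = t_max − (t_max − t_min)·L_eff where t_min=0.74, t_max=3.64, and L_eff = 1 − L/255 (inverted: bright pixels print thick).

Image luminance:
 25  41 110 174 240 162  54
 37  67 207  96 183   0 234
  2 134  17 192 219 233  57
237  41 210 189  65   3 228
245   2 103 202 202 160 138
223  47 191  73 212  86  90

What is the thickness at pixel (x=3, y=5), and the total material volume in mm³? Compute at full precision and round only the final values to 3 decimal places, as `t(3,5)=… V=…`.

span = t_max - t_min = 3.64 - 0.74 = 2.900
L(3,5) = 73, L_eff = 1 - 73/255 = 0.713725 (inverted)
t(3,5) = 3.64 - 2.900·0.713725 = 1.570
Σt over all 6·7 pixels = 236753/2550 ≈ 92.8443137
V = pitch²·Σt = 0.83²·236753/2550 = 63.960

t(3,5)=1.570 V=63.960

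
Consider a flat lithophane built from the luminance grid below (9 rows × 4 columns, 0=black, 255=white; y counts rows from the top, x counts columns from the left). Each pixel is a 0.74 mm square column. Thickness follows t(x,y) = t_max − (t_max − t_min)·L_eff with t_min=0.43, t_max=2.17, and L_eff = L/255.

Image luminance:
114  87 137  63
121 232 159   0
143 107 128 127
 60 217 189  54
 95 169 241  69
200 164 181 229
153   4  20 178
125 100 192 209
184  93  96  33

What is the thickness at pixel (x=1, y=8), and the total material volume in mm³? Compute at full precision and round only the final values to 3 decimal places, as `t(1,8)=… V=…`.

span = t_max - t_min = 2.17 - 0.43 = 1.740
L(1,8) = 93, L_eff = 93/255 = 0.364706
t(1,8) = 2.17 - 1.740·0.364706 = 1.535
Σt over all 9·4 pixels = 196493/4250 ≈ 46.2336471
V = pitch²·Σt = 0.74²·196493/4250 = 25.318

t(1,8)=1.535 V=25.318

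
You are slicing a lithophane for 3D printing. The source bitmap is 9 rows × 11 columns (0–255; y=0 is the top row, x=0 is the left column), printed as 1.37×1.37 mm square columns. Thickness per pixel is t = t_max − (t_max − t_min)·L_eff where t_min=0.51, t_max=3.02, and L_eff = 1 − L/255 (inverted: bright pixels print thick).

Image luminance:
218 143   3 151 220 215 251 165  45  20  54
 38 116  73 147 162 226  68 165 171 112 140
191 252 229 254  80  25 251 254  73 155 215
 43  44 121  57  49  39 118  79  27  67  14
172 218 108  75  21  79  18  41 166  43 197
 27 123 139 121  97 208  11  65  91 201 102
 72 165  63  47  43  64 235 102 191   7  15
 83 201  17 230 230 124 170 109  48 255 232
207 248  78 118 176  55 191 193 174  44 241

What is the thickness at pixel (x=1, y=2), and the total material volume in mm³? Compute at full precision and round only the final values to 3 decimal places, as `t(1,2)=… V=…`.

t(1,2)=2.990 V=321.836

span = t_max - t_min = 3.02 - 0.51 = 2.510
L(1,2) = 252, L_eff = 1 - 252/255 = 0.011765 (inverted)
t(1,2) = 3.02 - 2.510·0.011765 = 2.990
Σt over all 9·11 pixels = 171.472
V = pitch²·Σt = 1.37²·171.472 = 321.836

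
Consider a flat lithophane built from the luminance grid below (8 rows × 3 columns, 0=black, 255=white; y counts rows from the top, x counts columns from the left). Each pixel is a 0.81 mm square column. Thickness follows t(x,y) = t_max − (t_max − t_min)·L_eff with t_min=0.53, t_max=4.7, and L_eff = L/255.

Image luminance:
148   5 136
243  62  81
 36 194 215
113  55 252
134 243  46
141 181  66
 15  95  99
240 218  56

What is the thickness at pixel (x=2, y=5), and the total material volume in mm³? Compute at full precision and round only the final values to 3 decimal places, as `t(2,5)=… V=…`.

span = t_max - t_min = 4.7 - 0.53 = 4.170
L(2,5) = 66, L_eff = 66/255 = 0.258824
t(2,5) = 4.7 - 4.170·0.258824 = 3.621
Σt over all 8·3 pixels = 265757/4250 ≈ 62.5310588
V = pitch²·Σt = 0.81²·265757/4250 = 41.027

t(2,5)=3.621 V=41.027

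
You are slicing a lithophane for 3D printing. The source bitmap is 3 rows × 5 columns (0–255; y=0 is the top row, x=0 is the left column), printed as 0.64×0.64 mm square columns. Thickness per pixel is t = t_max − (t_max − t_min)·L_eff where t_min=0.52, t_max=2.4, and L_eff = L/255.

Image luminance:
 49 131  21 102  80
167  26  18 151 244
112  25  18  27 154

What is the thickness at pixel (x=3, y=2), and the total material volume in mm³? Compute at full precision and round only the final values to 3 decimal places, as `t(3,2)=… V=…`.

span = t_max - t_min = 2.4 - 0.52 = 1.880
L(3,2) = 27, L_eff = 27/255 = 0.105882
t(3,2) = 2.4 - 1.880·0.105882 = 2.201
Σt over all 3·5 pixels = 6689/255 ≈ 26.2313725
V = pitch²·Σt = 0.64²·6689/255 = 10.744

t(3,2)=2.201 V=10.744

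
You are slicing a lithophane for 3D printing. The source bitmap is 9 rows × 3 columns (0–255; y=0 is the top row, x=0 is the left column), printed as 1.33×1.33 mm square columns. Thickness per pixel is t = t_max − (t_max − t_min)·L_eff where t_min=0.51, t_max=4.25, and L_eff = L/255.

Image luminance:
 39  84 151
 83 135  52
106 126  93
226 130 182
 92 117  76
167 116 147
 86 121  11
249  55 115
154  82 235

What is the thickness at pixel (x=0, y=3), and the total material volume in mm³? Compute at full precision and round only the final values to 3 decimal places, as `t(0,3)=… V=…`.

t(0,3)=0.935 V=119.183

span = t_max - t_min = 4.25 - 0.51 = 3.740
L(0,3) = 226, L_eff = 226/255 = 0.886275
t(0,3) = 4.25 - 3.740·0.886275 = 0.935
Σt over all 9·3 pixels = 20213/300 ≈ 67.3766667
V = pitch²·Σt = 1.33²·20213/300 = 119.183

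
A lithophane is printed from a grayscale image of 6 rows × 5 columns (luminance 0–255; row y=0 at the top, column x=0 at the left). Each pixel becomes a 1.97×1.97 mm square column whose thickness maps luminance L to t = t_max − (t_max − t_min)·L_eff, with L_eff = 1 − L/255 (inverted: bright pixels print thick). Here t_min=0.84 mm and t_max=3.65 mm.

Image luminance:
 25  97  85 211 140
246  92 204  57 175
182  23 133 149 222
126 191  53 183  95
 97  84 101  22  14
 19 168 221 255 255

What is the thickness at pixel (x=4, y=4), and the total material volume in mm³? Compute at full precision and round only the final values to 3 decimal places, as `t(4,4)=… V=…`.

t(4,4)=0.994 V=265.655

span = t_max - t_min = 3.65 - 0.84 = 2.810
L(4,4) = 14, L_eff = 1 - 14/255 = 0.945098 (inverted)
t(4,4) = 3.65 - 2.810·0.945098 = 0.994
Σt over all 6·5 pixels = 69821/1020 ≈ 68.4519608
V = pitch²·Σt = 1.97²·69821/1020 = 265.655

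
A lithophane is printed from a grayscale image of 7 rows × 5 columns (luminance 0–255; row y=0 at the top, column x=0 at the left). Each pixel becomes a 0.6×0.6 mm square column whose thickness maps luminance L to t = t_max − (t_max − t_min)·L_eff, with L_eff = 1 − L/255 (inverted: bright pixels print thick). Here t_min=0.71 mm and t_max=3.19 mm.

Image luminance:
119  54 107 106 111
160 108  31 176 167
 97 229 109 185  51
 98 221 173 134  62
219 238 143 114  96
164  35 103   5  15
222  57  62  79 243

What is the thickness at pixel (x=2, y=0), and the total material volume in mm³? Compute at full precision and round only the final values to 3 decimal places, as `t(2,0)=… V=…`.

t(2,0)=1.751 V=23.977

span = t_max - t_min = 3.19 - 0.71 = 2.480
L(2,0) = 107, L_eff = 1 - 107/255 = 0.580392 (inverted)
t(2,0) = 3.19 - 2.480·0.580392 = 1.751
Σt over all 7·5 pixels = 566113/8500 ≈ 66.6015294
V = pitch²·Σt = 0.6²·566113/8500 = 23.977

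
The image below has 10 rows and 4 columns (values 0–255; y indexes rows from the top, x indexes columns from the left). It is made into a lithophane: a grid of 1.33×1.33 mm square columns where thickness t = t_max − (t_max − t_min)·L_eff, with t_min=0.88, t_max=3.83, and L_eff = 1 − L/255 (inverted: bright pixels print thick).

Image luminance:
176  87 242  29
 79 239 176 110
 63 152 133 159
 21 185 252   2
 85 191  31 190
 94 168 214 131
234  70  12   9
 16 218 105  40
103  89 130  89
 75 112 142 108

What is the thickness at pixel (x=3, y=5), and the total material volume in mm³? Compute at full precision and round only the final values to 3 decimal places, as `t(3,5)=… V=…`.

t(3,5)=2.395 V=159.693

span = t_max - t_min = 3.83 - 0.88 = 2.950
L(3,5) = 131, L_eff = 1 - 131/255 = 0.486275 (inverted)
t(3,5) = 3.83 - 2.950·0.486275 = 2.395
Σt over all 10·4 pixels = 153473/1700 ≈ 90.2782353
V = pitch²·Σt = 1.33²·153473/1700 = 159.693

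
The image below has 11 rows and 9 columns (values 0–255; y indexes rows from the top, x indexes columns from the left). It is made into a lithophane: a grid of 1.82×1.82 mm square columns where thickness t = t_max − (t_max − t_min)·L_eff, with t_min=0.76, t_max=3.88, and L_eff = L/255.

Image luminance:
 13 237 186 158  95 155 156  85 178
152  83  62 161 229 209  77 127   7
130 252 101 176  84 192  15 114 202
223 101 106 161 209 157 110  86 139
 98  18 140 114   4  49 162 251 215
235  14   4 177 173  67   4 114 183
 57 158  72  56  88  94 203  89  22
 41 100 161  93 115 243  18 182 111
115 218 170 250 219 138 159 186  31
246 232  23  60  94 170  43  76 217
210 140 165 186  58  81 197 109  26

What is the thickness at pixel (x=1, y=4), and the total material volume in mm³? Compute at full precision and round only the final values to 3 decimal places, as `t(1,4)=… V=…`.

span = t_max - t_min = 3.88 - 0.76 = 3.120
L(1,4) = 18, L_eff = 18/255 = 0.070588
t(1,4) = 3.88 - 3.120·0.070588 = 3.660
Σt over all 11·9 pixels = 486783/2125 ≈ 229.0743529
V = pitch²·Σt = 1.82²·486783/2125 = 758.786

t(1,4)=3.660 V=758.786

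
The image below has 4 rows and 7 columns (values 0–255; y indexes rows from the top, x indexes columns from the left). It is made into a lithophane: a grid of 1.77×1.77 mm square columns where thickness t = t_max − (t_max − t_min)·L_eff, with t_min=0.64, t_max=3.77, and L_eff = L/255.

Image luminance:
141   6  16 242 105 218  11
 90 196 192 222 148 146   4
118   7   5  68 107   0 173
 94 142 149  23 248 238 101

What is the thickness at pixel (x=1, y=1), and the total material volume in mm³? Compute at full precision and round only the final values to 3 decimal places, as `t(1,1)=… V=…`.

span = t_max - t_min = 3.77 - 0.64 = 3.130
L(1,1) = 196, L_eff = 196/255 = 0.768627
t(1,1) = 3.77 - 3.130·0.768627 = 1.364
Σt over all 4·7 pixels = 11247/170 ≈ 66.1588235
V = pitch²·Σt = 1.77²·11247/170 = 207.269

t(1,1)=1.364 V=207.269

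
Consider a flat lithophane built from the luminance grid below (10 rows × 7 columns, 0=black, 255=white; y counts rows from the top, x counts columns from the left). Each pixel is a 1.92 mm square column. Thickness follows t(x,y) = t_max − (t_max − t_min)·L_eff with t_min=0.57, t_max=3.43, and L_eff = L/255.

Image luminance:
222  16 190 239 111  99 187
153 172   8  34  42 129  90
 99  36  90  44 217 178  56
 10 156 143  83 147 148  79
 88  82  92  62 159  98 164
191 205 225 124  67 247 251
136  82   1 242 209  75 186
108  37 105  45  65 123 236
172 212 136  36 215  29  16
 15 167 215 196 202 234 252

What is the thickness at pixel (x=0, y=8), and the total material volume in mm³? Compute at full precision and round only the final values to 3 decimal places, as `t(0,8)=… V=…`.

span = t_max - t_min = 3.43 - 0.57 = 2.860
L(0,8) = 172, L_eff = 172/255 = 0.674510
t(0,8) = 3.43 - 2.860·0.674510 = 1.501
Σt over all 10·7 pixels = 355427/2550 ≈ 139.3831373
V = pitch²·Σt = 1.92²·355427/2550 = 513.822

t(0,8)=1.501 V=513.822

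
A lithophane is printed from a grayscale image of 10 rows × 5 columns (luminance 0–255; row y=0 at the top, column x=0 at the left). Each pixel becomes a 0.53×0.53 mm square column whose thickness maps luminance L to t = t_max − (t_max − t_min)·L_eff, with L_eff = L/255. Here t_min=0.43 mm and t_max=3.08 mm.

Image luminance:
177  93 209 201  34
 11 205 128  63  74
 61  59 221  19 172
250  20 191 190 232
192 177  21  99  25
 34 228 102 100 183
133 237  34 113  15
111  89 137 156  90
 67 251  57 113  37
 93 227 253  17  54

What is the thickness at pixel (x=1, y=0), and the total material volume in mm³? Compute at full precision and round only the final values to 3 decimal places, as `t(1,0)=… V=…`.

t(1,0)=2.114 V=25.583

span = t_max - t_min = 3.08 - 0.43 = 2.650
L(1,0) = 93, L_eff = 93/255 = 0.364706
t(1,0) = 3.08 - 2.650·0.364706 = 2.114
Σt over all 10·5 pixels = 92897/1020 ≈ 91.0754902
V = pitch²·Σt = 0.53²·92897/1020 = 25.583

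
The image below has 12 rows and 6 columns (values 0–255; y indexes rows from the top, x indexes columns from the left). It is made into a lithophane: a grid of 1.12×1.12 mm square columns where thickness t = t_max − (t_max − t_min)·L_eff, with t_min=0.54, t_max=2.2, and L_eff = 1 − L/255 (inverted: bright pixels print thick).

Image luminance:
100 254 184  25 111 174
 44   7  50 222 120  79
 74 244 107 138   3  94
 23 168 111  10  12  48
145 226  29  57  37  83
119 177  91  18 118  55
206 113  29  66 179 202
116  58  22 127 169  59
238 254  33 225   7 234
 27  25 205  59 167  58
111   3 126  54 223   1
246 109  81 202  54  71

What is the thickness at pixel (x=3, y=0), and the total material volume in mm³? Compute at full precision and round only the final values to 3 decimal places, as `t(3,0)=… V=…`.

span = t_max - t_min = 2.2 - 0.54 = 1.660
L(3,0) = 25, L_eff = 1 - 25/255 = 0.901961 (inverted)
t(3,0) = 2.2 - 1.660·0.901961 = 0.703
Σt over all 12·6 pixels = 189358/2125 ≈ 89.1096471
V = pitch²·Σt = 1.12²·189358/2125 = 111.779

t(3,0)=0.703 V=111.779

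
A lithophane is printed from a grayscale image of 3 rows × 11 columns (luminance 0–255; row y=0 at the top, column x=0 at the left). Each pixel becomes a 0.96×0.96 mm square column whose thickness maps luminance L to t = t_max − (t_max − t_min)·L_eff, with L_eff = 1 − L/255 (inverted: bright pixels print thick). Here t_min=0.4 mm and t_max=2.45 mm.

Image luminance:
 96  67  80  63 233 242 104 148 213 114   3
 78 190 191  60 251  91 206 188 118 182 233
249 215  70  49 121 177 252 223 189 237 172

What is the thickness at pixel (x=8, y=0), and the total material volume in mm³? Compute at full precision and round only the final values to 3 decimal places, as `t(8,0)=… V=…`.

span = t_max - t_min = 2.45 - 0.4 = 2.050
L(8,0) = 213, L_eff = 1 - 213/255 = 0.164706 (inverted)
t(8,0) = 2.45 - 2.050·0.164706 = 2.112
Σt over all 3·11 pixels = 11065/204 ≈ 54.2401961
V = pitch²·Σt = 0.96²·11065/204 = 49.988

t(8,0)=2.112 V=49.988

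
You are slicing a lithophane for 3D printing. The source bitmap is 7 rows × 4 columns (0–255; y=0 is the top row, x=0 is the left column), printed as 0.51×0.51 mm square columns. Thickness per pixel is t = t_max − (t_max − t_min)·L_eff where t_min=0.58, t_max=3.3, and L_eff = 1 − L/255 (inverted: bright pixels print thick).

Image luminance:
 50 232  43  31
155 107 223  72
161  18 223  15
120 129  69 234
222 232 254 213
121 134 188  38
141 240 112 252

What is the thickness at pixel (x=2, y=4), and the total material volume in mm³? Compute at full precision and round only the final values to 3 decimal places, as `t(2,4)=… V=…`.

span = t_max - t_min = 3.3 - 0.58 = 2.720
L(2,4) = 254, L_eff = 1 - 254/255 = 0.003922 (inverted)
t(2,4) = 3.3 - 2.720·0.003922 = 3.289
Σt over all 7·4 pixels = 59.216
V = pitch²·Σt = 0.51²·59.216 = 15.402

t(2,4)=3.289 V=15.402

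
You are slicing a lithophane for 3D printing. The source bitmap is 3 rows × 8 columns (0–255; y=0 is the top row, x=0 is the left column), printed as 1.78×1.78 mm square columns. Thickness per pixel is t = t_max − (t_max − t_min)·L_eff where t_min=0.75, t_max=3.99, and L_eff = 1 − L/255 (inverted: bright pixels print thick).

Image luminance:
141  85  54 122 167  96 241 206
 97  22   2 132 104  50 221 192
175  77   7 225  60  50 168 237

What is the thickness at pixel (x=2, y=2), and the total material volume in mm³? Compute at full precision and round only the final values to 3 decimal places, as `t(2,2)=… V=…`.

span = t_max - t_min = 3.99 - 0.75 = 3.240
L(2,2) = 7, L_eff = 1 - 7/255 = 0.972549 (inverted)
t(2,2) = 3.99 - 3.240·0.972549 = 0.839
Σt over all 3·8 pixels = 117387/2125 ≈ 55.2409412
V = pitch²·Σt = 1.78²·117387/2125 = 175.025

t(2,2)=0.839 V=175.025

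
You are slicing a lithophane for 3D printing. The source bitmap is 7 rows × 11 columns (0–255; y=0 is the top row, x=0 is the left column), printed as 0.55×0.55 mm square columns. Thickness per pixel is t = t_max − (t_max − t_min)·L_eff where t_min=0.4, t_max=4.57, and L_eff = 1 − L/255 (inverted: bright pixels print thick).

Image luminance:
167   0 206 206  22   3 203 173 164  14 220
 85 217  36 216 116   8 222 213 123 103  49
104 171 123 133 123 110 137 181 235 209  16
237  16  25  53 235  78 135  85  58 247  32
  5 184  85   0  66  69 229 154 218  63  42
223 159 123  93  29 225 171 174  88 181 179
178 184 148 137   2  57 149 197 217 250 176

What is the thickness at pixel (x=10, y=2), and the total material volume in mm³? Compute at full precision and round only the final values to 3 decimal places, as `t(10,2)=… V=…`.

t(10,2)=0.662 V=58.607

span = t_max - t_min = 4.57 - 0.4 = 4.170
L(10,2) = 16, L_eff = 1 - 16/255 = 0.937255 (inverted)
t(10,2) = 4.57 - 4.170·0.937255 = 0.662
Σt over all 7·11 pixels = 411699/2125 ≈ 193.7407059
V = pitch²·Σt = 0.55²·411699/2125 = 58.607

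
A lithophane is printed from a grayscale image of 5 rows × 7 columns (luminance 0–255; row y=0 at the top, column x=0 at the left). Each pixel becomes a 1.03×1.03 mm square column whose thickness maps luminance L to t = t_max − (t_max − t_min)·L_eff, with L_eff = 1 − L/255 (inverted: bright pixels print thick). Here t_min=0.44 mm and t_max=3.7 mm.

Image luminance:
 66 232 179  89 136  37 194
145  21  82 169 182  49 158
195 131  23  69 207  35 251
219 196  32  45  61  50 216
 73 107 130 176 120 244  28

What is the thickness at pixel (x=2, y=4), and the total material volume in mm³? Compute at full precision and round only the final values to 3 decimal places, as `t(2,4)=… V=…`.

t(2,4)=2.102 V=75.296

span = t_max - t_min = 3.7 - 0.44 = 3.260
L(2,4) = 130, L_eff = 1 - 130/255 = 0.490196 (inverted)
t(2,4) = 3.7 - 3.260·0.490196 = 2.102
Σt over all 5·7 pixels = 301637/4250 ≈ 70.9734118
V = pitch²·Σt = 1.03²·301637/4250 = 75.296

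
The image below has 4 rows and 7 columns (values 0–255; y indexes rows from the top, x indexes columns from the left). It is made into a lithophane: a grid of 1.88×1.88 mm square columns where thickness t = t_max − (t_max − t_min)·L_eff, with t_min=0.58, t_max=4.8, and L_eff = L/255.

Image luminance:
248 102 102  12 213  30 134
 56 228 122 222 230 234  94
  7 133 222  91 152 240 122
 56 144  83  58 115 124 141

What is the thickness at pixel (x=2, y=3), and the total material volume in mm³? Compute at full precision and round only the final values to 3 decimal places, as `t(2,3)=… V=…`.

t(2,3)=3.426 V=257.730

span = t_max - t_min = 4.8 - 0.58 = 4.220
L(2,3) = 83, L_eff = 83/255 = 0.325490
t(2,3) = 4.8 - 4.220·0.325490 = 3.426
Σt over all 4·7 pixels = 185947/2550 ≈ 72.9203922
V = pitch²·Σt = 1.88²·185947/2550 = 257.730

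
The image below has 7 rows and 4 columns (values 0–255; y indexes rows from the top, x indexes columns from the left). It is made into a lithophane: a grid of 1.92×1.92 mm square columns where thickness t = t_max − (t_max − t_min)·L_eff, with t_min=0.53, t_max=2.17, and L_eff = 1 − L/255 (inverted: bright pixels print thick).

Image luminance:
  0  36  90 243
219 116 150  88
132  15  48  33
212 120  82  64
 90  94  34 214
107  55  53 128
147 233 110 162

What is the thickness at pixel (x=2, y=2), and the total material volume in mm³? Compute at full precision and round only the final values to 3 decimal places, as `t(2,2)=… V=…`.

span = t_max - t_min = 2.17 - 0.53 = 1.640
L(2,2) = 48, L_eff = 1 - 48/255 = 0.811765 (inverted)
t(2,2) = 2.17 - 1.640·0.811765 = 0.839
Σt over all 7·4 pixels = 14712/425 ≈ 34.6164706
V = pitch²·Σt = 1.92²·14712/425 = 127.610

t(2,2)=0.839 V=127.610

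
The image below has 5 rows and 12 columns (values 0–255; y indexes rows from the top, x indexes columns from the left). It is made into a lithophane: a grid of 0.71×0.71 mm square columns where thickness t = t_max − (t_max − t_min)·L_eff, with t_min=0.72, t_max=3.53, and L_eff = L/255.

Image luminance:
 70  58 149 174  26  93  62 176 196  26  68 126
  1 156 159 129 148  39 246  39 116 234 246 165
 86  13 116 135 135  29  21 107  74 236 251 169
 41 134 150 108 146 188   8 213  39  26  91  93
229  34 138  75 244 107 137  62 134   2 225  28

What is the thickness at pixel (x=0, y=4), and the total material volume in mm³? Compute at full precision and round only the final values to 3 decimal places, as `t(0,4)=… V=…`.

span = t_max - t_min = 3.53 - 0.72 = 2.810
L(0,4) = 229, L_eff = 229/255 = 0.898039
t(0,4) = 3.53 - 2.810·0.898039 = 1.007
Σt over all 5·12 pixels = 1727347/12750 ≈ 135.4781961
V = pitch²·Σt = 0.71²·1727347/12750 = 68.295

t(0,4)=1.007 V=68.295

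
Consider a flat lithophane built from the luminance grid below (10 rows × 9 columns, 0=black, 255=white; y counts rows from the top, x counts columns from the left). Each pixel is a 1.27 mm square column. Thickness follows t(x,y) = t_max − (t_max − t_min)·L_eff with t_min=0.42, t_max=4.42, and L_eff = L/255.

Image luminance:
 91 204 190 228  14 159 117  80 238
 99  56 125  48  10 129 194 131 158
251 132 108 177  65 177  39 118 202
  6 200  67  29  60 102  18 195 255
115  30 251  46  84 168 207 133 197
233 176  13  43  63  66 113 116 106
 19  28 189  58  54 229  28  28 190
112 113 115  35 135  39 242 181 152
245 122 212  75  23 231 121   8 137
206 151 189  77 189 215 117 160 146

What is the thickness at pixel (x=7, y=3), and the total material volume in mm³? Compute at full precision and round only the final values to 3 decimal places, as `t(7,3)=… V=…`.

t(7,3)=1.361 V=358.171

span = t_max - t_min = 4.42 - 0.42 = 4.000
L(7,3) = 195, L_eff = 195/255 = 0.764706
t(7,3) = 4.42 - 4.000·0.764706 = 1.361
Σt over all 10·9 pixels = 3331/15 ≈ 222.0666667
V = pitch²·Σt = 1.27²·3331/15 = 358.171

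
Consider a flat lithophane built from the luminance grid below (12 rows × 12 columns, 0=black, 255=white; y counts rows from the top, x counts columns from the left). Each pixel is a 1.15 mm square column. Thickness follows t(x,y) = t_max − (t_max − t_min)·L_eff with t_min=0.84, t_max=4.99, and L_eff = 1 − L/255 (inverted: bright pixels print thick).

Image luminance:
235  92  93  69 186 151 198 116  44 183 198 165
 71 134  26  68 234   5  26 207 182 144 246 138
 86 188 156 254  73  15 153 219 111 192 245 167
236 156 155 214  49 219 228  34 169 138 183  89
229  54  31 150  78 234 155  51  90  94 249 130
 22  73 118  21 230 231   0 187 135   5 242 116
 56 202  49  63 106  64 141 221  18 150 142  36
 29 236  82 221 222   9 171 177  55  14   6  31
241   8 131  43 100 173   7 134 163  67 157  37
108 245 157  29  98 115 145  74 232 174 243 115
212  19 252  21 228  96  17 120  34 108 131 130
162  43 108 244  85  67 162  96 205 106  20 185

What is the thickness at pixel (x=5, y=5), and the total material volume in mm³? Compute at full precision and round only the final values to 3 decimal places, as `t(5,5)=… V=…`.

span = t_max - t_min = 4.99 - 0.84 = 4.150
L(5,5) = 231, L_eff = 1 - 231/255 = 0.094118 (inverted)
t(5,5) = 4.99 - 4.150·0.094118 = 4.599
Σt over all 12·12 pixels = 28381/68 ≈ 417.3676471
V = pitch²·Σt = 1.15²·28381/68 = 551.969

t(5,5)=4.599 V=551.969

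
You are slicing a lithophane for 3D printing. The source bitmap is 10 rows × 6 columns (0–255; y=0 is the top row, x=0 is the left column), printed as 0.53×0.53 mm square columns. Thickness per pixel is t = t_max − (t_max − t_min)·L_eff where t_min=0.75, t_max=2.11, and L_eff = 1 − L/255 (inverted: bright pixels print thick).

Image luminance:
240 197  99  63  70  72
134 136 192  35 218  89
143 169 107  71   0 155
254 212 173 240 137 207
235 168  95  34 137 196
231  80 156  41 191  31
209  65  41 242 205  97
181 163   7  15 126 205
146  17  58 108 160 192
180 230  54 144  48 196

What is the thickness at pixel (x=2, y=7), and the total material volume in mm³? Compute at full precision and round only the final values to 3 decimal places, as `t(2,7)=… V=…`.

span = t_max - t_min = 2.11 - 0.75 = 1.360
L(2,7) = 7, L_eff = 1 - 7/255 = 0.972549 (inverted)
t(2,7) = 2.11 - 1.360·0.972549 = 0.787
Σt over all 10·6 pixels = 88.184
V = pitch²·Σt = 0.53²·88.184 = 24.771

t(2,7)=0.787 V=24.771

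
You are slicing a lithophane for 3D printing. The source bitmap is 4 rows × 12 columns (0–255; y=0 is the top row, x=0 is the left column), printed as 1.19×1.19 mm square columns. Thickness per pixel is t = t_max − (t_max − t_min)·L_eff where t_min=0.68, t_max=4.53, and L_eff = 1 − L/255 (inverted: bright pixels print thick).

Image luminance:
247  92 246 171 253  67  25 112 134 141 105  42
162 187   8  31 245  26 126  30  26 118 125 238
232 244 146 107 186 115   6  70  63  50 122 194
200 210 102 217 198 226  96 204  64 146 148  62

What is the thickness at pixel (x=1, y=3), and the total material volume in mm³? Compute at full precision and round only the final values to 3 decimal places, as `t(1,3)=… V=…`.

t(1,3)=3.851 V=182.307

span = t_max - t_min = 4.53 - 0.68 = 3.850
L(1,3) = 210, L_eff = 1 - 210/255 = 0.176471 (inverted)
t(1,3) = 4.53 - 3.850·0.176471 = 3.851
Σt over all 4·12 pixels = 656569/5100 ≈ 128.7390196
V = pitch²·Σt = 1.19²·656569/5100 = 182.307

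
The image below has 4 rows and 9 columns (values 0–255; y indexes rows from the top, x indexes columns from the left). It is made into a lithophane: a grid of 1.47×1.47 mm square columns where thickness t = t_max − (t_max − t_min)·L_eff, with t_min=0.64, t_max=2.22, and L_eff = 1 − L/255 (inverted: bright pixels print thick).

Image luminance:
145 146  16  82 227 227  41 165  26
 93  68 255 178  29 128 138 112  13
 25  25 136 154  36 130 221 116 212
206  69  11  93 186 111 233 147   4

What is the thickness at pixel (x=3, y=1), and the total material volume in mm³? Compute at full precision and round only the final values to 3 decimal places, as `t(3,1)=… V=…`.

span = t_max - t_min = 2.22 - 0.64 = 1.580
L(3,1) = 178, L_eff = 1 - 178/255 = 0.301961 (inverted)
t(3,1) = 2.22 - 1.580·0.301961 = 1.743
Σt over all 4·9 pixels = 312938/6375 ≈ 49.0883137
V = pitch²·Σt = 1.47²·312938/6375 = 106.075

t(3,1)=1.743 V=106.075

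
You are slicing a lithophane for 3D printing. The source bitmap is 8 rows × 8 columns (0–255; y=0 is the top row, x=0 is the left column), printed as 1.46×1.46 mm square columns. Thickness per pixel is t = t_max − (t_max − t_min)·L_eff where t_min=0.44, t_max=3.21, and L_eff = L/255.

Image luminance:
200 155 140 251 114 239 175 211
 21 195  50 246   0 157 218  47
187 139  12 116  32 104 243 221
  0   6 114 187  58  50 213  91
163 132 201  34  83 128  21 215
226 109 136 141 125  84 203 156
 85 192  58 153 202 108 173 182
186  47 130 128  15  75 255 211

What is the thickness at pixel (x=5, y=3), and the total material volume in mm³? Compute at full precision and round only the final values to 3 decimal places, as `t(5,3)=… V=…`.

span = t_max - t_min = 3.21 - 0.44 = 2.770
L(5,3) = 50, L_eff = 50/255 = 0.196078
t(5,3) = 3.21 - 2.770·0.196078 = 2.667
Σt over all 8·8 pixels = 2870647/25500 ≈ 112.5743922
V = pitch²·Σt = 1.46²·2870647/25500 = 239.964

t(5,3)=2.667 V=239.964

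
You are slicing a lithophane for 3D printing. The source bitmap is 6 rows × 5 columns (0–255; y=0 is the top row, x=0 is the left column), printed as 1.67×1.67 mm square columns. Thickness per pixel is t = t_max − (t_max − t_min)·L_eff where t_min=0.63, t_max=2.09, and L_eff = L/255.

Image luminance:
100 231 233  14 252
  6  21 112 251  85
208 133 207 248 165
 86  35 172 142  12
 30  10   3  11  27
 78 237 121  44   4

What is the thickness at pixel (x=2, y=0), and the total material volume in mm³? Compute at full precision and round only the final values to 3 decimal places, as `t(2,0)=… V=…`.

t(2,0)=0.756 V=122.522

span = t_max - t_min = 2.09 - 0.63 = 1.460
L(2,0) = 233, L_eff = 233/255 = 0.913725
t(2,0) = 2.09 - 1.460·0.913725 = 0.756
Σt over all 6·5 pixels = 560131/12750 ≈ 43.9318431
V = pitch²·Σt = 1.67²·560131/12750 = 122.522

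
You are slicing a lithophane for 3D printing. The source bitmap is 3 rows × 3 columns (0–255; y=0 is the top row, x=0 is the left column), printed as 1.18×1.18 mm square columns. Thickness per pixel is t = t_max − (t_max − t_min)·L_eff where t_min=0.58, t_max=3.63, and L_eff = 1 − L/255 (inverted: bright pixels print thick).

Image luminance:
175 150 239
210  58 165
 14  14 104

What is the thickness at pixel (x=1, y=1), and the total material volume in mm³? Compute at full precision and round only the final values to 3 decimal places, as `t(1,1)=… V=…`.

span = t_max - t_min = 3.63 - 0.58 = 3.050
L(1,1) = 58, L_eff = 1 - 58/255 = 0.772549 (inverted)
t(1,1) = 3.63 - 3.050·0.772549 = 1.274
Σt over all 3·3 pixels = 95491/5100 ≈ 18.7237255
V = pitch²·Σt = 1.18²·95491/5100 = 26.071

t(1,1)=1.274 V=26.071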